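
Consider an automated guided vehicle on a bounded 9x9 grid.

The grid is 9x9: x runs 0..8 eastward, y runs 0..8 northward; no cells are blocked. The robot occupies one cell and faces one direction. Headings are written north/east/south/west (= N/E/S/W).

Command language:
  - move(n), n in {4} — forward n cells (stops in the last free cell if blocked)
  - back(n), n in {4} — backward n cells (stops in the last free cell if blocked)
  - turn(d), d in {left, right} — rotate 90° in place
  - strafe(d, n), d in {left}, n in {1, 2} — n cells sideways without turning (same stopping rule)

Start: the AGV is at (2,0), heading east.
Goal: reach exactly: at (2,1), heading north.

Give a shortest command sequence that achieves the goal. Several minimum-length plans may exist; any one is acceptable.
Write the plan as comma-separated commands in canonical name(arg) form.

initial: at (2,0), heading east
[1] after strafe(left, 1): at (2,1), heading east
[2] after turn(left): at (2,1), heading north
minimal: 2 command(s), checked below 2.

strafe(left, 1), turn(left)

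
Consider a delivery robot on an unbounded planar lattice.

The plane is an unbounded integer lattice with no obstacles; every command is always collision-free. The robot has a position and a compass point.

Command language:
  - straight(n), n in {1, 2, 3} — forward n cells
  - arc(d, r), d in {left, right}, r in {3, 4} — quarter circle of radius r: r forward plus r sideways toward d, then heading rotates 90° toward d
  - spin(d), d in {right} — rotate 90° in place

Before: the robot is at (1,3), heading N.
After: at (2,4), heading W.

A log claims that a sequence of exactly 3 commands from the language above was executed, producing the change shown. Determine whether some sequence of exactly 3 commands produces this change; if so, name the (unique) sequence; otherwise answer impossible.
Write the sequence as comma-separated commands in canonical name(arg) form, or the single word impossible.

key: position moved to (2,4) AND the heading swung to W — translation plus rotation needed
initial: at (1,3), heading N
t=1 arc(right, 4) ⇒ at (5,7), heading E
t=2 spin(right) ⇒ at (5,7), heading S
t=3 arc(right, 3) ⇒ at (2,4), heading W
uniquely the one of 512 3-step routes that fits.

arc(right, 4), spin(right), arc(right, 3)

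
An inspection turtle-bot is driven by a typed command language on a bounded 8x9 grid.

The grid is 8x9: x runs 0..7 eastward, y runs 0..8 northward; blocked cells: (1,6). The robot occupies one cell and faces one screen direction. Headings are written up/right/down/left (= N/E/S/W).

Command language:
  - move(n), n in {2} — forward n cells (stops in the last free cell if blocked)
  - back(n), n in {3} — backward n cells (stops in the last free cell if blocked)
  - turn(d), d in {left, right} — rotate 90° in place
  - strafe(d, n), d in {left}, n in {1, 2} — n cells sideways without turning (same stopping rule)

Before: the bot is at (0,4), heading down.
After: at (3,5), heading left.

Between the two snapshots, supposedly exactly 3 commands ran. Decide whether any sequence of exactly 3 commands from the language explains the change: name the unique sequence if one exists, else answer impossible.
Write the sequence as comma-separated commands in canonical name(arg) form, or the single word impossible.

no 3-step route produces this change.

impossible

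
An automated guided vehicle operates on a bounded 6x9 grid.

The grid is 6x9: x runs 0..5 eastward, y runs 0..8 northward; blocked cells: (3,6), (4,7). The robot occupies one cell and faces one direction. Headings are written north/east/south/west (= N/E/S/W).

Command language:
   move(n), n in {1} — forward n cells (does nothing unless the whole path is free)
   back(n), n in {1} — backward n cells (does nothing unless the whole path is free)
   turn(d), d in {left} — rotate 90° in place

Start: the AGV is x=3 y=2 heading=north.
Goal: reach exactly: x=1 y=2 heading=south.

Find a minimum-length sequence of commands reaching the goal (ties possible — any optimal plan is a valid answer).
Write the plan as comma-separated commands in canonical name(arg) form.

begin: x=3 y=2 heading=north
[1] after turn(left): x=3 y=2 heading=west
[2] after move(1): x=2 y=2 heading=west
[3] after move(1): x=1 y=2 heading=west
[4] after turn(left): x=1 y=2 heading=south
nothing shorter than 4 reaches the goal.

turn(left), move(1), move(1), turn(left)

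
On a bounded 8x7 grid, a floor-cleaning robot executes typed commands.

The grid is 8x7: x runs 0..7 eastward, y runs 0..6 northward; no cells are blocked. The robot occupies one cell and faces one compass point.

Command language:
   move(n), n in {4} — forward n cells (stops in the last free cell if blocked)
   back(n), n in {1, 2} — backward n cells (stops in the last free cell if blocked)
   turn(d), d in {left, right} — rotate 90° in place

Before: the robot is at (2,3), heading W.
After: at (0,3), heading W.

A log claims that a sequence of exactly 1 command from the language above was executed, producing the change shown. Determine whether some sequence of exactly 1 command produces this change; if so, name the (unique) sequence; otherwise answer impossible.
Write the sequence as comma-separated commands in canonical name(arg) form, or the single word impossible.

move(4)

key: heading stays W — the single command does not turn
from: at (2,3), heading W
[1] after move(4): at (0,3), heading W
no other 1-command option fits: unique.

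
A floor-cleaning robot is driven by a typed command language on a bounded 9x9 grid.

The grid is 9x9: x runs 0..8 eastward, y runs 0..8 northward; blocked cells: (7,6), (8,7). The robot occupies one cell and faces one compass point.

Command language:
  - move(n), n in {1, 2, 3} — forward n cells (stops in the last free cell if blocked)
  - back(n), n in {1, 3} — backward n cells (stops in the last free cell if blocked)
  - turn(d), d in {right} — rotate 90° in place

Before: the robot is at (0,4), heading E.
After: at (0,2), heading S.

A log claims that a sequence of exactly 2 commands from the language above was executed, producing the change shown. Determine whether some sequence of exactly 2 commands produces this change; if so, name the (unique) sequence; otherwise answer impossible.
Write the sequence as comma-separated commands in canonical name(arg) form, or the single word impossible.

turn(right), move(2)

key: running move(2) before turn(right) would end elsewhere — order is forced
t0: at (0,4), heading E
1. turn(right) → at (0,4), heading S
2. move(2) → at (0,2), heading S
all 36 alternatives checked — unique.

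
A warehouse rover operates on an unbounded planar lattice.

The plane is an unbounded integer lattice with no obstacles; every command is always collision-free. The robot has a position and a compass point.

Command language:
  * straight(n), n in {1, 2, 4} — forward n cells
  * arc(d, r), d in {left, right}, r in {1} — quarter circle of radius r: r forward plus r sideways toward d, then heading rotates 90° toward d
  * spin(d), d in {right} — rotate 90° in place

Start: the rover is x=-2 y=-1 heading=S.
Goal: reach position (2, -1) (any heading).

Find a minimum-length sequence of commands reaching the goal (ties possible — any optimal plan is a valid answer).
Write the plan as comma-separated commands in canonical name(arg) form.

start: x=-2 y=-1 heading=S
1. arc(left, 1) → x=-1 y=-2 heading=E
2. straight(2) → x=1 y=-2 heading=E
3. arc(left, 1) → x=2 y=-1 heading=N
minimal: 3 command(s), checked below 3.

arc(left, 1), straight(2), arc(left, 1)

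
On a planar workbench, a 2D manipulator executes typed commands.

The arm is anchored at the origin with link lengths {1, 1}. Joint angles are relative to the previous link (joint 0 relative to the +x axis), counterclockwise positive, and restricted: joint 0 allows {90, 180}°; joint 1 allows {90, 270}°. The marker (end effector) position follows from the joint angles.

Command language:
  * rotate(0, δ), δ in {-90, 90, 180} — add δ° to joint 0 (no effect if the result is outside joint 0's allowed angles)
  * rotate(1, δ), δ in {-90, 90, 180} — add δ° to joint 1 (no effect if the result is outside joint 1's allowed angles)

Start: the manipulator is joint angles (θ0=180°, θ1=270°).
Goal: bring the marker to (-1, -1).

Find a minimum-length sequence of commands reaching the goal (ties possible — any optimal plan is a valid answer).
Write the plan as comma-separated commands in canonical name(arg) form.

t0: joint angles (θ0=180°, θ1=270°)
1. rotate(1, 180) → joint angles (θ0=180°, θ1=90°)
shorter routes all fall short; 1 is best.

rotate(1, 180)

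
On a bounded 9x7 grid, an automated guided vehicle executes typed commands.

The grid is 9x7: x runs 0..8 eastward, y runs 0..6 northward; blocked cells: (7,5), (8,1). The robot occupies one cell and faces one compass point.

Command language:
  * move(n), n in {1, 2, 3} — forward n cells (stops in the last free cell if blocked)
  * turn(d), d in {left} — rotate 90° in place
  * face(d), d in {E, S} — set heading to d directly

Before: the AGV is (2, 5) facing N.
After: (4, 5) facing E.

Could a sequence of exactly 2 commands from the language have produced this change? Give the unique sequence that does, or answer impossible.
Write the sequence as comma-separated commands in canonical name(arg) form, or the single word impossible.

face(E), move(2)

key: order matters: swapping face(E) and move(2) lands elsewhere
begin: (2, 5) facing N
t=1 face(E) ⇒ (2, 5) facing E
t=2 move(2) ⇒ (4, 5) facing E
all 36 alternatives checked — unique.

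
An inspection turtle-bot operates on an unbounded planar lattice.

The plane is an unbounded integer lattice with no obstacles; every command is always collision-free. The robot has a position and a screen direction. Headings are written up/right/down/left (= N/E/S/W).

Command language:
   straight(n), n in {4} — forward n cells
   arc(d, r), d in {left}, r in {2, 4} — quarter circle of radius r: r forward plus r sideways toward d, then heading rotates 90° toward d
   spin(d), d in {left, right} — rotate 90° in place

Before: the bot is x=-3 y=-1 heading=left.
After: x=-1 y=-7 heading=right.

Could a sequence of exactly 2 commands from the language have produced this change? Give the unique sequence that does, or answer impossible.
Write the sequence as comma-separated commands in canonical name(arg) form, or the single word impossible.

arc(left, 2), arc(left, 4)

key: cell and facing (now E) both changed — the 2 commands mix motion and turning
begin: x=-3 y=-1 heading=left
step 1 (arc(left, 2)): x=-5 y=-3 heading=down
step 2 (arc(left, 4)): x=-1 y=-7 heading=right
all 25 alternatives checked — unique.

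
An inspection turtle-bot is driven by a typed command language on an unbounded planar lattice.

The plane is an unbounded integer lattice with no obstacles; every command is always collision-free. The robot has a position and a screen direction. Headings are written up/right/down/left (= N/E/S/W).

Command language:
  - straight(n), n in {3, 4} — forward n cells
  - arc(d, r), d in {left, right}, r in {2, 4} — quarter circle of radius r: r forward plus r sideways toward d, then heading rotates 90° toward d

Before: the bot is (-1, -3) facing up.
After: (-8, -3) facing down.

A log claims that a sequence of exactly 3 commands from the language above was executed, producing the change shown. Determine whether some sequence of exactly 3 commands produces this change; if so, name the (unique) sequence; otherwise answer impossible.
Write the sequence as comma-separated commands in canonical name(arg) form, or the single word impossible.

arc(left, 2), straight(3), arc(left, 2)

key: cell and facing (now S) both changed — the 3 commands mix motion and turning
t0: (-1, -3) facing up
t=1 arc(left, 2) ⇒ (-3, -1) facing left
t=2 straight(3) ⇒ (-6, -1) facing left
t=3 arc(left, 2) ⇒ (-8, -3) facing down
no rival 3-sequence matches.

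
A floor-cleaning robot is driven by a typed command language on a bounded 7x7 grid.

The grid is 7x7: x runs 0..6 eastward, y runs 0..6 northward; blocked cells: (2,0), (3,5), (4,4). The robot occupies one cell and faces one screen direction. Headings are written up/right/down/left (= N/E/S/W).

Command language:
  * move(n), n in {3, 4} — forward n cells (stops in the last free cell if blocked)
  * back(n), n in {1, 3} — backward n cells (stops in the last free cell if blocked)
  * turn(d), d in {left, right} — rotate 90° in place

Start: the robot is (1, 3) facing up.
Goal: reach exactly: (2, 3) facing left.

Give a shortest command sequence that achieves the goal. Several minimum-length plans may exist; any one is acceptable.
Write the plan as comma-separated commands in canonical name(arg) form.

initial: (1, 3) facing up
step 1 (turn(left)): (1, 3) facing left
step 2 (back(1)): (2, 3) facing left
shorter routes all fall short; 2 is best.

turn(left), back(1)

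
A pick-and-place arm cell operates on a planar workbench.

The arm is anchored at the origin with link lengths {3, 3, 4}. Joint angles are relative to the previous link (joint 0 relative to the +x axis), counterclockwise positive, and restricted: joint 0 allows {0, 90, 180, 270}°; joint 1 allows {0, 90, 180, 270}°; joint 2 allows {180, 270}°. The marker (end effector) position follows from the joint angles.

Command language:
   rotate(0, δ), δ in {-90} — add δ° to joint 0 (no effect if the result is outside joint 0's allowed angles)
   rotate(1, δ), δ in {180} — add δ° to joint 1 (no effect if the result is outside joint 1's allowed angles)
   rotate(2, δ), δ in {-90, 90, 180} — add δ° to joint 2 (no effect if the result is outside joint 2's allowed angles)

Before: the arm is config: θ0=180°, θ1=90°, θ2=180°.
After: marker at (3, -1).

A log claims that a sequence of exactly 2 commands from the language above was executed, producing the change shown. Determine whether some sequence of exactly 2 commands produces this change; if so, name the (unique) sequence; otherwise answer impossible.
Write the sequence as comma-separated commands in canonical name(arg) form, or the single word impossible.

rotate(0, -90), rotate(0, -90)

from: config: θ0=180°, θ1=90°, θ2=180°
step 1 (rotate(0, -90)): config: θ0=90°, θ1=90°, θ2=180°
step 2 (rotate(0, -90)): config: θ0=0°, θ1=90°, θ2=180°
all 25 alternatives checked — unique.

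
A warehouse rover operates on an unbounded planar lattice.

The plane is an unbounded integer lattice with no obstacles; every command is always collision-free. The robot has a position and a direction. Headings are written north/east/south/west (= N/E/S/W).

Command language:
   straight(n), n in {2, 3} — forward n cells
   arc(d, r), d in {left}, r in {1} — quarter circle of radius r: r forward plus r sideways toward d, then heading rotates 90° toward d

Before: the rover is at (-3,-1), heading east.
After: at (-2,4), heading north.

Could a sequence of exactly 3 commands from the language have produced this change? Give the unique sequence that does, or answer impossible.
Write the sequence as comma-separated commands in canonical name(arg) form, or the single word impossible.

key: cell and facing (now N) both changed — the 3 commands mix motion and turning
start: at (-3,-1), heading east
step 1 (arc(left, 1)): at (-2,0), heading north
step 2 (straight(2)): at (-2,2), heading north
step 3 (straight(2)): at (-2,4), heading north
no rival 3-sequence matches.

arc(left, 1), straight(2), straight(2)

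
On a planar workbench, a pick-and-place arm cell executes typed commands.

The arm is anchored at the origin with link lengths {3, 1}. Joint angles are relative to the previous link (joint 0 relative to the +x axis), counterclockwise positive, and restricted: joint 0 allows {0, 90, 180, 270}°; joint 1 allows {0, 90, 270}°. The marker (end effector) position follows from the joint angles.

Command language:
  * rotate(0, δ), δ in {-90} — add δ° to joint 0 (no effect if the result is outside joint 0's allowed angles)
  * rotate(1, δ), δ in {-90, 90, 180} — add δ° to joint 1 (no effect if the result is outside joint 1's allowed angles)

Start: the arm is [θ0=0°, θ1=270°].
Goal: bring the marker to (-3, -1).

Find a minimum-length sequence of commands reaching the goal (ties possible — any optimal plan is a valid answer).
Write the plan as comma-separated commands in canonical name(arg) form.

rotate(0, -90), rotate(0, -90), rotate(1, 180)

start: [θ0=0°, θ1=270°]
[1] after rotate(0, -90): [θ0=270°, θ1=270°]
[2] after rotate(0, -90): [θ0=180°, θ1=270°]
[3] after rotate(1, 180): [θ0=180°, θ1=90°]
minimal: 3 command(s), checked below 3.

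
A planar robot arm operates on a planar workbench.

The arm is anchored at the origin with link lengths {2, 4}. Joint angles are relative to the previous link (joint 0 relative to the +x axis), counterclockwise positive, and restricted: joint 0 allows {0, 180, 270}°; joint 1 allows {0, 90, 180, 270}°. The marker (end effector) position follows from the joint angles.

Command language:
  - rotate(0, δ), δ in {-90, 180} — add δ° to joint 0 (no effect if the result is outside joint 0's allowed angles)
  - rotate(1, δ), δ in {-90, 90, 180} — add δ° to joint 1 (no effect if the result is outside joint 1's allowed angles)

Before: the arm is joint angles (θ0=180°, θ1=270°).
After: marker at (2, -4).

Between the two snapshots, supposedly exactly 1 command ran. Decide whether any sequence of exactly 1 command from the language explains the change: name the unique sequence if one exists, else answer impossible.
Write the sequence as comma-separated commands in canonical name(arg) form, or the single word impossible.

from: joint angles (θ0=180°, θ1=270°)
1. rotate(0, 180) → joint angles (θ0=0°, θ1=270°)
no other 1-command option fits: unique.

rotate(0, 180)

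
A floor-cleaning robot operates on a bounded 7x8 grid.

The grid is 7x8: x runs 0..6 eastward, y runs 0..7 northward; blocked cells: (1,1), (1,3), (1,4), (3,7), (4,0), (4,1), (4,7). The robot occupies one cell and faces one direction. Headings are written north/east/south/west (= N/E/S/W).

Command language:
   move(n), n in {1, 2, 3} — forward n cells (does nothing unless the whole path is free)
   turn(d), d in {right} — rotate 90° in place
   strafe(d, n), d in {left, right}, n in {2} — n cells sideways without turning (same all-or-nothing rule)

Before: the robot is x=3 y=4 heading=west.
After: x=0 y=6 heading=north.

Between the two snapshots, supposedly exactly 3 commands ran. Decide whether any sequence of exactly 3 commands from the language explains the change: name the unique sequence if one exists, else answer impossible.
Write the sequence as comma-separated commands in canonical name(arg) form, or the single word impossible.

strafe(right, 2), move(3), turn(right)

key: position moved to (0,6) AND the heading swung to N — translation plus rotation needed
t0: x=3 y=4 heading=west
t=1 strafe(right, 2) ⇒ x=3 y=6 heading=west
t=2 move(3) ⇒ x=0 y=6 heading=west
t=3 turn(right) ⇒ x=0 y=6 heading=north
no rival 3-sequence matches.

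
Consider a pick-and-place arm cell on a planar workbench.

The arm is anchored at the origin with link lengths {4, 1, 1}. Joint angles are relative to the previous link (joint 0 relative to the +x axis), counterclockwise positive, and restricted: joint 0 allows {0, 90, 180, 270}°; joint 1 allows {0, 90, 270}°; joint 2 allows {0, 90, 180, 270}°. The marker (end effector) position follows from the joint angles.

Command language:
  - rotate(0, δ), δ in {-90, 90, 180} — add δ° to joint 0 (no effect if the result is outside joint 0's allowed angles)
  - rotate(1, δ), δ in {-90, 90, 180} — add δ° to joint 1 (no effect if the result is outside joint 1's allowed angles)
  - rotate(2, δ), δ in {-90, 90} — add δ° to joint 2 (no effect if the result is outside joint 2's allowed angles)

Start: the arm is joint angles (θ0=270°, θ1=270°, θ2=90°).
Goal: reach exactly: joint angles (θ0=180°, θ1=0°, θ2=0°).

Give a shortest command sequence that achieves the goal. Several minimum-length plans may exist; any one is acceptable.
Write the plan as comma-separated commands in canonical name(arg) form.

rotate(0, -90), rotate(2, -90), rotate(1, 90)

from: joint angles (θ0=270°, θ1=270°, θ2=90°)
1. rotate(0, -90) → joint angles (θ0=180°, θ1=270°, θ2=90°)
2. rotate(2, -90) → joint angles (θ0=180°, θ1=270°, θ2=0°)
3. rotate(1, 90) → joint angles (θ0=180°, θ1=0°, θ2=0°)
minimal: 3 command(s), checked below 3.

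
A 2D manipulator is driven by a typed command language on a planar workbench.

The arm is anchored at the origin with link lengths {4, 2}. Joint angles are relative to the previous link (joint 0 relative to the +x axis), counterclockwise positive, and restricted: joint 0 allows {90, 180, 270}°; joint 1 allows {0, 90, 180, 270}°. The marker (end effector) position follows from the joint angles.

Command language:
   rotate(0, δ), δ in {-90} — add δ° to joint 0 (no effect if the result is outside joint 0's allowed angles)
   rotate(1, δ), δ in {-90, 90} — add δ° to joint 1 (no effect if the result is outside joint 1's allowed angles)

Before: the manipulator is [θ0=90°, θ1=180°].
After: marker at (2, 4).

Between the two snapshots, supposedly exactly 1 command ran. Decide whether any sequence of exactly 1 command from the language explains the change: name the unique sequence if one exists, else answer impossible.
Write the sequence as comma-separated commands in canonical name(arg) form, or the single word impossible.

from: [θ0=90°, θ1=180°]
1. rotate(1, 90) → [θ0=90°, θ1=270°]
uniquely the one of 3 1-step routes that fits.

rotate(1, 90)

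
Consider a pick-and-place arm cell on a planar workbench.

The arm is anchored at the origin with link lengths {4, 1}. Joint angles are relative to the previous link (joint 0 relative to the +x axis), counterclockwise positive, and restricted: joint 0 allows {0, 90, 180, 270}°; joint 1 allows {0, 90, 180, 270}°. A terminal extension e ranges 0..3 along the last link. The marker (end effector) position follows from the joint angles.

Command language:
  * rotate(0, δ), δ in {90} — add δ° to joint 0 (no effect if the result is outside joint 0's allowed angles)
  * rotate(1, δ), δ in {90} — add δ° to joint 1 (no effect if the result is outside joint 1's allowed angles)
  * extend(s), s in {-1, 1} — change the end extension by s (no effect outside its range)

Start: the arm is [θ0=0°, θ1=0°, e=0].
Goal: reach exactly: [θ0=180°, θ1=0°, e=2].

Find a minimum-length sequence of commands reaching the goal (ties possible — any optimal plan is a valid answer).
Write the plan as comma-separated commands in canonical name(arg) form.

start: [θ0=0°, θ1=0°, e=0]
[1] after rotate(0, 90): [θ0=90°, θ1=0°, e=0]
[2] after rotate(0, 90): [θ0=180°, θ1=0°, e=0]
[3] after extend(1): [θ0=180°, θ1=0°, e=1]
[4] after extend(1): [θ0=180°, θ1=0°, e=2]
shorter routes all fall short; 4 is best.

rotate(0, 90), rotate(0, 90), extend(1), extend(1)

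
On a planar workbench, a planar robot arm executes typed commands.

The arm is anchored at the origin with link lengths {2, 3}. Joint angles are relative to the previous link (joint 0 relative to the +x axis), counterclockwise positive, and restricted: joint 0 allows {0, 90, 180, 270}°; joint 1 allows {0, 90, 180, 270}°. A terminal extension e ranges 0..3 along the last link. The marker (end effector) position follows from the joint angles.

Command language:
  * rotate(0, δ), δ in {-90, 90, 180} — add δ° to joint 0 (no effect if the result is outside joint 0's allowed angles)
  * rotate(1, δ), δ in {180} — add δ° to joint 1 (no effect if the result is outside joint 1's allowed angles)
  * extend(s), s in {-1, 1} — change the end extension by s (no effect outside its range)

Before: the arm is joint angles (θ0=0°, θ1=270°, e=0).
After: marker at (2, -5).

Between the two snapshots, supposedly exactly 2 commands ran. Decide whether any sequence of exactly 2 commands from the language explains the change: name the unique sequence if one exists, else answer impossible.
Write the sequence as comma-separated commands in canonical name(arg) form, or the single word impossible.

extend(1), extend(1)

t0: joint angles (θ0=0°, θ1=270°, e=0)
1. extend(1) → joint angles (θ0=0°, θ1=270°, e=1)
2. extend(1) → joint angles (θ0=0°, θ1=270°, e=2)
no rival 2-sequence matches.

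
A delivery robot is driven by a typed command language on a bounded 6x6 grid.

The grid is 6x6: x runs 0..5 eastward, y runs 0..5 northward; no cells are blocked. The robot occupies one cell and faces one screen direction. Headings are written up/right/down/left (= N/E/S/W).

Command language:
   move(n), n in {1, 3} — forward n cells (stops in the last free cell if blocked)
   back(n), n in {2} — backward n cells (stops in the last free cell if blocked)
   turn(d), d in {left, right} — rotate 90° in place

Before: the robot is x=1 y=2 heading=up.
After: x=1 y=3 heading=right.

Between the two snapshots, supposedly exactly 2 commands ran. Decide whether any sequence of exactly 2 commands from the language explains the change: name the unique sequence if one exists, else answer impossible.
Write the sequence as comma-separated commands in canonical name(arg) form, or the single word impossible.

move(1), turn(right)

key: position moved to (1,3) AND the heading swung to E — translation plus rotation needed
start: x=1 y=2 heading=up
1. move(1) → x=1 y=3 heading=up
2. turn(right) → x=1 y=3 heading=right
uniquely the one of 25 2-step routes that fits.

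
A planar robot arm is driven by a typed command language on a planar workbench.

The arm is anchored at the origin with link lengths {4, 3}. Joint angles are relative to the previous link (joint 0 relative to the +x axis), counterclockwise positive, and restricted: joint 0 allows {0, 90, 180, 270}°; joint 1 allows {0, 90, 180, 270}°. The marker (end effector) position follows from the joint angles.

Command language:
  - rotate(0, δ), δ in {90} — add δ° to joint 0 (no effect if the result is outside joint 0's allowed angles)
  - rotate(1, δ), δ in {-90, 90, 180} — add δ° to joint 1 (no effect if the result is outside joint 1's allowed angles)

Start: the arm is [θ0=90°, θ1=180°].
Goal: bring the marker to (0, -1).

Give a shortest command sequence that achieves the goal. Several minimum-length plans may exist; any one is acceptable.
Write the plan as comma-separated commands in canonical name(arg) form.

rotate(0, 90), rotate(0, 90)

initial: [θ0=90°, θ1=180°]
t=1 rotate(0, 90) ⇒ [θ0=180°, θ1=180°]
t=2 rotate(0, 90) ⇒ [θ0=270°, θ1=180°]
nothing shorter than 2 reaches the goal.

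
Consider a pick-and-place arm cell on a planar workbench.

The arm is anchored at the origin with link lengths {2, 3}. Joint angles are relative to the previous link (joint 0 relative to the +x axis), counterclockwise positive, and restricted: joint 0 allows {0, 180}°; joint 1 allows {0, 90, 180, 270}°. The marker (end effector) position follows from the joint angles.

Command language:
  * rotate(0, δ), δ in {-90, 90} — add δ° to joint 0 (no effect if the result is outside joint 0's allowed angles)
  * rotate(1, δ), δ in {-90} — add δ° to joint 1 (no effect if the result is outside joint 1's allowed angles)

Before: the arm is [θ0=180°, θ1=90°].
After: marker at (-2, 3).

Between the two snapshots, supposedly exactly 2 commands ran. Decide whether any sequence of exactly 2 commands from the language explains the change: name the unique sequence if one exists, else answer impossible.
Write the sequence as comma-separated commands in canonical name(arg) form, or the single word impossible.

rotate(1, -90), rotate(1, -90)

t0: [θ0=180°, θ1=90°]
t=1 rotate(1, -90) ⇒ [θ0=180°, θ1=0°]
t=2 rotate(1, -90) ⇒ [θ0=180°, θ1=270°]
all 9 alternatives checked — unique.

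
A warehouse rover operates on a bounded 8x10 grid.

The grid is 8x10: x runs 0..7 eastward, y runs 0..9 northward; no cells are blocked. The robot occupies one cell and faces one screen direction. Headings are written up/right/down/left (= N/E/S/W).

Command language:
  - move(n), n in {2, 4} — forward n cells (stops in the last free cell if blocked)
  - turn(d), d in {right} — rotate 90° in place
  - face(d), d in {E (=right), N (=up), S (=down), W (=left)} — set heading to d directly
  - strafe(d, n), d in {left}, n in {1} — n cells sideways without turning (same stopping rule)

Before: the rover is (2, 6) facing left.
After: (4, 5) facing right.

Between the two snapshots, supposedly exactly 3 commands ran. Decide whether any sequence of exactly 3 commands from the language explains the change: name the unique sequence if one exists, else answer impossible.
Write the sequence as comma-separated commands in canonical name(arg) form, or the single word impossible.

strafe(left, 1), face(E), move(2)

key: position moved to (4,5) AND the heading swung to E — translation plus rotation needed
initial: (2, 6) facing left
t=1 strafe(left, 1) ⇒ (2, 5) facing left
t=2 face(E) ⇒ (2, 5) facing right
t=3 move(2) ⇒ (4, 5) facing right
no other 3-command option fits: unique.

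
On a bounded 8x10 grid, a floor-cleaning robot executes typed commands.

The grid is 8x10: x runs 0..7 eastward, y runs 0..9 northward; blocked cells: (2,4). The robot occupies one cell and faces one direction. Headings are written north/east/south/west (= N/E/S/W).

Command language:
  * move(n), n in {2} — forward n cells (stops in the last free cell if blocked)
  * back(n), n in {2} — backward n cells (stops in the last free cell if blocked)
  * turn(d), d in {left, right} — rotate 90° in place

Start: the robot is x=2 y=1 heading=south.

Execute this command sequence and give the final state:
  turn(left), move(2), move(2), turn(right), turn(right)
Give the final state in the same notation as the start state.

initial: x=2 y=1 heading=south
step 1 (turn(left)): x=2 y=1 heading=east
step 2 (move(2)): x=4 y=1 heading=east
step 3 (move(2)): x=6 y=1 heading=east
step 4 (turn(right)): x=6 y=1 heading=south
step 5 (turn(right)): x=6 y=1 heading=west

x=6 y=1 heading=west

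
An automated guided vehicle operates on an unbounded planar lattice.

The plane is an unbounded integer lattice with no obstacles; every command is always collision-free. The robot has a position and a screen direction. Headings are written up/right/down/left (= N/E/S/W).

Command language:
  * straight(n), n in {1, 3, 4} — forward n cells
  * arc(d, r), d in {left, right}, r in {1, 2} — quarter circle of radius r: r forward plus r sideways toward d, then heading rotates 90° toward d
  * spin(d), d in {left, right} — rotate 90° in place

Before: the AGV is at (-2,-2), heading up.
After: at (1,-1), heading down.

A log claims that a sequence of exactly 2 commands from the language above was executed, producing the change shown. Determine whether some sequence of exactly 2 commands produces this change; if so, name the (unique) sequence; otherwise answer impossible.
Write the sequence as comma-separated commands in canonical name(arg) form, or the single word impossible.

key: position moved to (1,-1) AND the heading swung to S — translation plus rotation needed
t0: at (-2,-2), heading up
1. arc(right, 2) → at (0,0), heading right
2. arc(right, 1) → at (1,-1), heading down
no rival 2-sequence matches.

arc(right, 2), arc(right, 1)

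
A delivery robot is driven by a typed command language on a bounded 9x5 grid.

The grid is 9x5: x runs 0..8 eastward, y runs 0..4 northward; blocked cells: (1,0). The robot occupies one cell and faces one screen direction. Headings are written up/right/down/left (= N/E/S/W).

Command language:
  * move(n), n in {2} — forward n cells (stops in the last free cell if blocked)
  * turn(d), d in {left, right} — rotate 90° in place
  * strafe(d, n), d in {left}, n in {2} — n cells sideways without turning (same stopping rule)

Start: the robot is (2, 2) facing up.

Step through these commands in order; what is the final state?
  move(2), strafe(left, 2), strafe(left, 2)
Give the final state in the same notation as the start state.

(0, 4) facing up

initial: (2, 2) facing up
1. move(2) → (2, 4) facing up
2. strafe(left, 2) → (0, 4) facing up
3. strafe(left, 2) → (0, 4) facing up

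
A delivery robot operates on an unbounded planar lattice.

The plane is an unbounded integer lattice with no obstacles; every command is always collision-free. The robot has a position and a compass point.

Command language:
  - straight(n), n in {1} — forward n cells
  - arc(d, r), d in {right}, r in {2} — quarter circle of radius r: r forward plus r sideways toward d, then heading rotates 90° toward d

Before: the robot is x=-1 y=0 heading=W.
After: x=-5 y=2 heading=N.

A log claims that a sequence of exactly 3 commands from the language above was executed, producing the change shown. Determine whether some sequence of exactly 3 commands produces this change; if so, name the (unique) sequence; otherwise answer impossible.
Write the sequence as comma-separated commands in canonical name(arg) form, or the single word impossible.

key: order matters: swapping straight(1) and arc(right, 2) lands elsewhere
start: x=-1 y=0 heading=W
1. straight(1) → x=-2 y=0 heading=W
2. straight(1) → x=-3 y=0 heading=W
3. arc(right, 2) → x=-5 y=2 heading=N
no rival 3-sequence matches.

straight(1), straight(1), arc(right, 2)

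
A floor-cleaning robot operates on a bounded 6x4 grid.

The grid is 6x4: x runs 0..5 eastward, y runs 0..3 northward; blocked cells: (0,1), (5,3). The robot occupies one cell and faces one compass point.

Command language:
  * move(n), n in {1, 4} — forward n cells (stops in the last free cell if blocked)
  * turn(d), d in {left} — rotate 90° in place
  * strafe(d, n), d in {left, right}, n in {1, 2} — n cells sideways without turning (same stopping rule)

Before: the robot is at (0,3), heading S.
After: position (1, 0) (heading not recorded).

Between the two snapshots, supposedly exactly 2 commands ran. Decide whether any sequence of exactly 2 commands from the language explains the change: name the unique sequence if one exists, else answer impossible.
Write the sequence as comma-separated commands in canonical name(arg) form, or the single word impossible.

key: running move(4) before strafe(left, 1) would end elsewhere — order is forced
start: at (0,3), heading S
[1] after strafe(left, 1): at (1,3), heading S
[2] after move(4): at (1,0), heading S
all 49 alternatives checked — unique.

strafe(left, 1), move(4)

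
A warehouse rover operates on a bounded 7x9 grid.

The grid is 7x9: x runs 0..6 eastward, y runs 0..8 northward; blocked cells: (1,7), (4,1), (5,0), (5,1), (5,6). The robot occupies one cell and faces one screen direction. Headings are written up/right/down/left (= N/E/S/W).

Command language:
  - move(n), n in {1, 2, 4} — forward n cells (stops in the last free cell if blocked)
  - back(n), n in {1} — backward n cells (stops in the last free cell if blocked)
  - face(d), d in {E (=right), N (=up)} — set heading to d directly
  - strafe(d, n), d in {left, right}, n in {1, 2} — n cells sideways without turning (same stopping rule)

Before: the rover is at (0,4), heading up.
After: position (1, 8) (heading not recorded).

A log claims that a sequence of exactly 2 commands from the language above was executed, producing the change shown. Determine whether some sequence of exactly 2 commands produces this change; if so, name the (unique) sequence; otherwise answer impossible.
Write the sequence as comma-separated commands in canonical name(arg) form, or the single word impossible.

key: order matters: swapping move(4) and strafe(right, 1) lands elsewhere
from: at (0,4), heading up
step 1 (move(4)): at (0,8), heading up
step 2 (strafe(right, 1)): at (1,8), heading up
no other 2-command option fits: unique.

move(4), strafe(right, 1)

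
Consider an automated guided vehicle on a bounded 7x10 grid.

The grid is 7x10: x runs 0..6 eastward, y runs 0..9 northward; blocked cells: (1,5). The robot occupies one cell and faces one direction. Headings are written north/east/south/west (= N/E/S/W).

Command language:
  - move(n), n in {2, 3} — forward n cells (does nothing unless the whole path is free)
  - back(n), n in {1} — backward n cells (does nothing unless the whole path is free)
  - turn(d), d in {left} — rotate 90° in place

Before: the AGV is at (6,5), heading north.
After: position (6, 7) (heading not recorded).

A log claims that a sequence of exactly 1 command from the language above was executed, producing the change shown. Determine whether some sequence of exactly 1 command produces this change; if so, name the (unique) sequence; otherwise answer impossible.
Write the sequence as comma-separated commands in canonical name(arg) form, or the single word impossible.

start: at (6,5), heading north
t=1 move(2) ⇒ at (6,7), heading north
uniquely the one of 4 1-step routes that fits.

move(2)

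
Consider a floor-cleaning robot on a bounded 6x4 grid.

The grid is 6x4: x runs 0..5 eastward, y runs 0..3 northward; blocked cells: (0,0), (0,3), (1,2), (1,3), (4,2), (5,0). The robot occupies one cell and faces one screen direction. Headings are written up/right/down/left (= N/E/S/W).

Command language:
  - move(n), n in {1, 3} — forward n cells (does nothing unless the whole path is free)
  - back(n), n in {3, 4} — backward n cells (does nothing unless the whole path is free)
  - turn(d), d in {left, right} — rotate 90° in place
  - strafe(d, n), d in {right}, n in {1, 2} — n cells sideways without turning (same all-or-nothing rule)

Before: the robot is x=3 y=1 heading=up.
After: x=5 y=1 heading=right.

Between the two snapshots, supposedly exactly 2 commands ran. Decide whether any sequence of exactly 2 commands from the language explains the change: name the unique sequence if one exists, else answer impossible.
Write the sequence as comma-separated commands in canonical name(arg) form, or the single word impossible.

strafe(right, 2), turn(right)

key: position moved to (5,1) AND the heading swung to E — translation plus rotation needed
initial: x=3 y=1 heading=up
[1] after strafe(right, 2): x=5 y=1 heading=up
[2] after turn(right): x=5 y=1 heading=right
no rival 2-sequence matches.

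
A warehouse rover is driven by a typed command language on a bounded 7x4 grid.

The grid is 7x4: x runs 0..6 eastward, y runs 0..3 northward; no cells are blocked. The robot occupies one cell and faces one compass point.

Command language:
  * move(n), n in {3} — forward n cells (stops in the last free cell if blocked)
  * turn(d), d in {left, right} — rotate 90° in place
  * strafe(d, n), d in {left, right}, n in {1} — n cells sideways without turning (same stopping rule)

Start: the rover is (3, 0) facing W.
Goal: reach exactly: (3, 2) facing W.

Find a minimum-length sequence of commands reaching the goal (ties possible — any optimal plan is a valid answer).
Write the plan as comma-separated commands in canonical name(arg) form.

strafe(right, 1), strafe(right, 1)

t0: (3, 0) facing W
step 1 (strafe(right, 1)): (3, 1) facing W
step 2 (strafe(right, 1)): (3, 2) facing W
no 1-step plan works, so 2 is optimal.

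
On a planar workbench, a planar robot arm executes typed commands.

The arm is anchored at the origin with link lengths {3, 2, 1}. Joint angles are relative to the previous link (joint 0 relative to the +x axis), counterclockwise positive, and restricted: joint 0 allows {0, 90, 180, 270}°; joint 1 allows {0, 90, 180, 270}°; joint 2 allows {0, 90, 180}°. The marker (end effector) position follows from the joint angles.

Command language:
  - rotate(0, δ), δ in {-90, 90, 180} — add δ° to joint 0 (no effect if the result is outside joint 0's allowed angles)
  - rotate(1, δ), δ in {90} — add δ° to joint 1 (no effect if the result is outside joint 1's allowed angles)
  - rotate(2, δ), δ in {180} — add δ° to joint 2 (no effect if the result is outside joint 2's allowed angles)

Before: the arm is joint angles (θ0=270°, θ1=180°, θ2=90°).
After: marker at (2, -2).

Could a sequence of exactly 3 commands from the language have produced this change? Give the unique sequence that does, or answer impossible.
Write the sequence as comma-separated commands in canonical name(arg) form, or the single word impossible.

t0: joint angles (θ0=270°, θ1=180°, θ2=90°)
1. rotate(1, 90) → joint angles (θ0=270°, θ1=270°, θ2=90°)
2. rotate(1, 90) → joint angles (θ0=270°, θ1=0°, θ2=90°)
3. rotate(1, 90) → joint angles (θ0=270°, θ1=90°, θ2=90°)
all 125 alternatives checked — unique.

rotate(1, 90), rotate(1, 90), rotate(1, 90)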